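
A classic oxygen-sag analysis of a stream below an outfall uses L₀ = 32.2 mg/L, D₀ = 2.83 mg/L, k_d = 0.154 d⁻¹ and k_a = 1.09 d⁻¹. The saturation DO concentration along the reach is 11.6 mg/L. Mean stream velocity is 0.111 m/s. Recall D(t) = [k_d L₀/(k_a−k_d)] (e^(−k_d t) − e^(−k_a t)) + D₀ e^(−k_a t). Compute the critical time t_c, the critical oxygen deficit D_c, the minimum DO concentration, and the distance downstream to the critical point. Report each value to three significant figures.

With k_a/k_d = 7.078 and 1 − D₀(k_a−k_d)/(k_d L₀) = 0.4658,
t_c = ln(7.078 × 0.4658) / (1.09 − 0.154) = ln(3.297) / 0.9360 = 1.193/0.9360 = 1.275 d.
L(t_c) = L₀ e^(−k_d t_c) = 32.2 × 0.8218 = 26.46 mg/L, and at the critical point k_a D_c = k_d L, so D_c = (0.154/1.09) × 26.46 = 3.739 mg/L.
Minimum DO = C_s − D_c = 11.6 − 3.739 = 7.861 mg/L.
x_c = v t_c = 0.111 m/s × 1.275 d × 86400 s/d = 12220 m ≈ 12.2 km.

t_c ≈ 1.27 d; D_c ≈ 3.74 mg/L; min DO ≈ 7.86 mg/L; x_c ≈ 12.2 km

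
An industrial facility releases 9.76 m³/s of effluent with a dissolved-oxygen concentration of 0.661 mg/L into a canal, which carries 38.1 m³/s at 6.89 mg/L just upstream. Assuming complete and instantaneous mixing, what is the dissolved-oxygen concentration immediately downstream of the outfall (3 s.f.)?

5.62 mg/L

Flow-weighted mixing: C = (Q_r C_r + Q_w C_w)/(Q_r + Q_w)
= (38.1×6.89 + 9.76×0.661)/(38.1 + 9.76) = 269.0/47.86 = 5.620 mg/L.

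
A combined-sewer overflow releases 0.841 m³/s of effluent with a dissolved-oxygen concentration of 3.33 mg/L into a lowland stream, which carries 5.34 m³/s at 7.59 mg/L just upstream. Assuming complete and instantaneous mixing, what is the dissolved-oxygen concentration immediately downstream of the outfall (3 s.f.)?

Flow-weighted mixing: C = (Q_r C_r + Q_w C_w)/(Q_r + Q_w)
= (5.34×7.59 + 0.841×3.33)/(5.34 + 0.841) = 43.33/6.181 = 7.010 mg/L.

7.01 mg/L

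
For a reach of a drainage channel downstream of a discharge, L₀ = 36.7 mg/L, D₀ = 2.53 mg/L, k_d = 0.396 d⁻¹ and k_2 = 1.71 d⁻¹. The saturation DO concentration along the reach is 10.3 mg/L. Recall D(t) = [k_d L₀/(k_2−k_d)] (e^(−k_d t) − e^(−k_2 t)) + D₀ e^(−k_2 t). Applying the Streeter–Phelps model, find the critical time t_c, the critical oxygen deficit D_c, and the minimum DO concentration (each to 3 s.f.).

t_c ≈ 0.916 d; D_c ≈ 5.91 mg/L; min DO ≈ 4.39 mg/L

t_c = [1/(k_2−k_d)] ln[(k_2/k_d)(1 − D₀(k_2−k_d)/(k_d L₀))]
= [1/(1.71−0.396)] ln[(1.71/0.396)(1 − 2.53×1.314/(0.396×36.7))]
= (1/1.314) ln[4.318 × 0.7713] = 0.7610 × ln(3.330) = 0.7610 × 1.203 = 0.9156 d.
D_c = (k_d/k_2) L₀ e^(−k_d t_c) = (0.396/1.71) × 36.7 × e^(−0.396×0.9156) = 0.2316 × 36.7 × 0.6959 = 5.914 mg/L.
Minimum DO = C_s − D_c = 10.3 − 5.914 = 4.386 mg/L.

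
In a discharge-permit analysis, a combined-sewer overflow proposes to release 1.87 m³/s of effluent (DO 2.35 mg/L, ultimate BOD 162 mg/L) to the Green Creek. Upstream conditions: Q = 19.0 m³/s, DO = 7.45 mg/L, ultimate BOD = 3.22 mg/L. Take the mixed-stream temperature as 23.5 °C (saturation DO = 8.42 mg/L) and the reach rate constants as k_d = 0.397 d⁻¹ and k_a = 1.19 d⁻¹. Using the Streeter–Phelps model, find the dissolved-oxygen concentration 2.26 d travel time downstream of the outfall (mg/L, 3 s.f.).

Mixed DO = (19.0×7.45 + 1.87×2.35)/(19.0+1.87) = 145.9/20.87 = 6.993 mg/L.
Mixed L₀ = (19.0×3.22 + 1.87×162)/(20.87) = 364.1/20.87 = 17.45 mg/L.
Initial deficit D₀ = C_s − DO₀ = 8.42 − 6.993 = 1.427 mg/L.
D(2.26) = [0.397×17.45/(1.19−0.397)](e^(−0.397×2.26) − e^(−1.19×2.26)) + 1.427 e^(−1.19×2.26)
= 8.735 × (0.4077 − 0.06792) + 1.427 × 0.06792 = 3.065 mg/L.
DO = 8.42 − 3.065 = 5.355 mg/L.

DO ≈ 5.36 mg/L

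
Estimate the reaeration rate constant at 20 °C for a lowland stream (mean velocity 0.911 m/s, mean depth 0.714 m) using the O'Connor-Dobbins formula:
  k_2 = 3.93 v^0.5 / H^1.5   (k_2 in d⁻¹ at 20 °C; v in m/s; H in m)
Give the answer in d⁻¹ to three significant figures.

k_2 = 3.93 × 0.911^0.5 / 0.714^1.5 = 3.93 × 0.9545 / 0.6033 = 6.217 d⁻¹.

k_2 ≈ 6.22 d⁻¹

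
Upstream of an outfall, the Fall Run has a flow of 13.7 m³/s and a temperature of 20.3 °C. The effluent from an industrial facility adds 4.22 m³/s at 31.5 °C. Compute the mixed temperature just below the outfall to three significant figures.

22.9 °C

Flow-weighted mixing: C = (Q_r C_r + Q_w C_w)/(Q_r + Q_w)
= (13.7×20.3 + 4.22×31.5)/(13.7 + 4.22) = 411.0/17.92 = 22.94 °C.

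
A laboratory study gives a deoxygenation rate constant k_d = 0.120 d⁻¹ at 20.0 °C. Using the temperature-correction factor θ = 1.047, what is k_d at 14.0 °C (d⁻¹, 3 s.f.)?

k_d ≈ 0.0911 d⁻¹

k_d(T₂) = k_d(T₁) · θ^(T₂−T₁) = 0.120 × 1.047^(14.0−20.0)
= 0.120 × 1.047^-6.00 = 0.120 × 0.7591 = 0.09110 d⁻¹.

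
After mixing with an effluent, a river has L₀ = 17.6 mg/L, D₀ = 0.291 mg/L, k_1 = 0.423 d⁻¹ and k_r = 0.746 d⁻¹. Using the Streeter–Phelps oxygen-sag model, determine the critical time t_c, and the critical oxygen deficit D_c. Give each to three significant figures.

t_c ≈ 1.72 d; D_c ≈ 4.83 mg/L

t_c = [1/(k_r−k_1)] ln[(k_r/k_1)(1 − D₀(k_r−k_1)/(k_1 L₀))]
= [1/(0.746−0.423)] ln[(0.746/0.423)(1 − 0.291×0.3230/(0.423×17.6))]
= (1/0.3230) ln[1.764 × 0.9874] = 3.096 × ln(1.741) = 3.096 × 0.5546 = 1.717 d.
L(t_c) = L₀ e^(−k_1 t_c) = 17.6 × 0.4837 = 8.512 mg/L, and at the critical point k_r D_c = k_1 L, so D_c = (0.423/0.746) × 8.512 = 4.827 mg/L.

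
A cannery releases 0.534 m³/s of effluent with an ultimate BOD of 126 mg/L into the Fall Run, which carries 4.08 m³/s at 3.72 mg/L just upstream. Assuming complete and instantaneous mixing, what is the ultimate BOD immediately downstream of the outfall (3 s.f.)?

17.9 mg/L

Flow-weighted mixing: C = (Q_r C_r + Q_w C_w)/(Q_r + Q_w)
= (4.08×3.72 + 0.534×126)/(4.08 + 0.534) = 82.46/4.614 = 17.87 mg/L.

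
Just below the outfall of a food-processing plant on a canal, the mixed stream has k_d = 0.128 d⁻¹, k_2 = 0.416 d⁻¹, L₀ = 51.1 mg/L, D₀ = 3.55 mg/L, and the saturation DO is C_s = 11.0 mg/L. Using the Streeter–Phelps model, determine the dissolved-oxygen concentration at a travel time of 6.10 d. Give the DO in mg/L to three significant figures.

DO ≈ 2.11 mg/L

k_d L₀/(k_2−k_d) = 0.128×51.1/(0.416−0.128) = 6.541/0.2880 = 22.71 mg/L.
e^(−k_d t) = e^(−0.128×6.100) = 0.4580; e^(−k_2 t) = e^(−0.416×6.100) = 0.07906.
D = 22.71 × (0.4580 − 0.07906) + 3.55 × 0.07906 = 8.607 + 0.2806 = 8.888 mg/L.
DO = C_s − D = 11.0 − 8.888 = 2.112 mg/L.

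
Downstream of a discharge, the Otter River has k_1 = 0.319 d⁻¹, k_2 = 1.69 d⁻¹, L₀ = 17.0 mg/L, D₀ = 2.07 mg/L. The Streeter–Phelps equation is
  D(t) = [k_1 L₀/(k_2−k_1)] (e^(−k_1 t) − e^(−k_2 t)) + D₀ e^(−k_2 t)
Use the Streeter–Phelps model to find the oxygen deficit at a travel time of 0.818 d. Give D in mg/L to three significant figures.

D ≈ 2.57 mg/L

k_1 L₀/(k_2−k_1) = 0.319×17.0/(1.69−0.319) = 5.423/1.371 = 3.956 mg/L.
e^(−k_1 t) = e^(−0.319×0.8180) = 0.7703; e^(−k_2 t) = e^(−1.69×0.8180) = 0.2510.
D = 3.956 × (0.7703 − 0.2510) + 2.07 × 0.2510 = 2.054 + 0.5195 = 2.574 mg/L.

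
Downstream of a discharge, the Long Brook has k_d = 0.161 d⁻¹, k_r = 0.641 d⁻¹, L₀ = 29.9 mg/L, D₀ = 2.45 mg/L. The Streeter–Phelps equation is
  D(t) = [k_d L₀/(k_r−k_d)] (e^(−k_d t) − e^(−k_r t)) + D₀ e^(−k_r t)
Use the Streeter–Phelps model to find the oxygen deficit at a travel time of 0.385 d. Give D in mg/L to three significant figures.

D ≈ 3.50 mg/L

k_d L₀/(k_r−k_d) = 0.161×29.9/(0.641−0.161) = 4.814/0.4800 = 10.03 mg/L.
e^(−k_d t) = e^(−0.161×0.3850) = 0.9399; e^(−k_r t) = e^(−0.641×0.3850) = 0.7813.
D = 10.03 × (0.9399 − 0.7813) + 2.45 × 0.7813 = 1.590 + 1.914 = 3.505 mg/L.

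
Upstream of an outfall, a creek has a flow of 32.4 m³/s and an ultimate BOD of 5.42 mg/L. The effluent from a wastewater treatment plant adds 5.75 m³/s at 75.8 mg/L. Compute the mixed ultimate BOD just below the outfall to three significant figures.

16.0 mg/L

Flow-weighted mixing: C = (Q_r C_r + Q_w C_w)/(Q_r + Q_w)
= (32.4×5.42 + 5.75×75.8)/(32.4 + 5.75) = 611.5/38.15 = 16.03 mg/L.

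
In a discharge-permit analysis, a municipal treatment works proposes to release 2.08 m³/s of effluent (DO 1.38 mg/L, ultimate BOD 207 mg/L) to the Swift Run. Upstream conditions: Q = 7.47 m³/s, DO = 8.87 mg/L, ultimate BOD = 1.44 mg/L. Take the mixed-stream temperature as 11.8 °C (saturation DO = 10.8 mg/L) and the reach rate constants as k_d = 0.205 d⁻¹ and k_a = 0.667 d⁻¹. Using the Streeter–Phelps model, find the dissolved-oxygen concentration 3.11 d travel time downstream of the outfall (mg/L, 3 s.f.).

Mixed DO = (7.47×8.87 + 2.08×1.38)/(7.47+2.08) = 69.13/9.550 = 7.239 mg/L.
Mixed L₀ = (7.47×1.44 + 2.08×207)/(9.550) = 441.3/9.550 = 46.21 mg/L.
Initial deficit D₀ = C_s − DO₀ = 10.8 − 7.239 = 3.561 mg/L.
D(3.11) = [0.205×46.21/(0.667−0.205)](e^(−0.205×3.11) − e^(−0.667×3.11)) + 3.561 e^(−0.667×3.11)
= 20.50 × (0.5286 − 0.1256) + 3.561 × 0.1256 = 8.710 mg/L.
DO = 10.8 − 8.710 = 2.090 mg/L.

DO ≈ 2.09 mg/L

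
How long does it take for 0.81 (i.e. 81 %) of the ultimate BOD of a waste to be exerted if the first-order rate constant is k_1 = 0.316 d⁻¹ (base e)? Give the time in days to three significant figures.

t ≈ 5.26 d

y/L₀ = 1 − e^(−k_1 t) = 0.81 ⇒ e^(−k_1 t) = 0.190
t = −ln(0.190) / 0.316 = 1.661 / 0.316 = 5.255 d.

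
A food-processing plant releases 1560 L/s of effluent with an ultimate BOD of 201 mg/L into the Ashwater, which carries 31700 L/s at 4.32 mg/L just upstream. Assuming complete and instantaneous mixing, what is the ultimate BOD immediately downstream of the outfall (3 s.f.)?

Flow-weighted mixing: C = (Q_r C_r + Q_w C_w)/(Q_r + Q_w)
= (31700×4.32 + 1560×201)/(31700 + 1560) = 450500/33260 = 13.54 mg/L.

13.5 mg/L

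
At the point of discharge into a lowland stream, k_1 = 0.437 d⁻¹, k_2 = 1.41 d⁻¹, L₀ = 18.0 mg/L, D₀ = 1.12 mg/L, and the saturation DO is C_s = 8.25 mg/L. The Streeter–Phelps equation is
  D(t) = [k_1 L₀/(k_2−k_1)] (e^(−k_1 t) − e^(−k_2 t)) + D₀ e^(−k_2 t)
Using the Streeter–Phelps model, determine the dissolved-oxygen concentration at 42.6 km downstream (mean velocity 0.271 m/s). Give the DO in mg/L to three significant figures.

Travel time t = x/v = 42.6 km / (0.271 m/s) = 42600 m / 0.271 m/s = 157200 s = 1.819 d.
k_1 L₀/(k_2−k_1) = 0.437×18.0/(1.41−0.437) = 7.866/0.9730 = 8.084 mg/L.
e^(−k_1 t) = e^(−0.437×1.819) = 0.4515; e^(−k_2 t) = e^(−1.41×1.819) = 0.07689.
D = 8.084 × (0.4515 − 0.07689) + 1.12 × 0.07689 = 3.029 + 0.08612 = 3.115 mg/L.
DO = C_s − D = 8.25 − 3.115 = 5.135 mg/L.

DO ≈ 5.14 mg/L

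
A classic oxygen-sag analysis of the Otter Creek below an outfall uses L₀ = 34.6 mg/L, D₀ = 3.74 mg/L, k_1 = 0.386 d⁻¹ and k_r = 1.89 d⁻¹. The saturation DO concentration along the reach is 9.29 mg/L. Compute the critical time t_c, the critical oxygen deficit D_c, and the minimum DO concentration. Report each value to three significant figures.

At the critical point dD/dt = 0, so k_1 L₀ e^(−k_1 t) = k_r D. Substituting D(t) from the Streeter–Phelps equation and solving for t gives
t_c = ln[(k_r/k_1)(1 − D₀(k_r−k_1)/(k_1 L₀))] / (k_r−k_1).
Here k_r−k_1 = 1.504 d⁻¹ and 1 − D₀(k_r−k_1)/(k_1 L₀) = 1 − 3.74×1.504/(0.386×34.6) = 0.5788, so
t_c = ln(4.896 × 0.5788) / 1.504 = 1.042 / 1.504 = 0.6927 d.
L(t_c) = L₀ e^(−k_1 t_c) = 34.6 × 0.7654 = 26.48 mg/L, and at the critical point k_r D_c = k_1 L, so D_c = (0.386/1.89) × 26.48 = 5.409 mg/L.
Minimum DO = C_s − D_c = 9.29 − 5.409 = 3.881 mg/L.

t_c ≈ 0.693 d; D_c ≈ 5.41 mg/L; min DO ≈ 3.88 mg/L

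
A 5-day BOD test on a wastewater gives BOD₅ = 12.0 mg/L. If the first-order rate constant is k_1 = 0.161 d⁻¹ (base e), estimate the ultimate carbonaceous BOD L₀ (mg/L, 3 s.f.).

L₀ ≈ 21.7 mg/L

BOD₅ = L₀(1 − e^(−5k_1)) ⇒ L₀ = BOD₅ / (1 − e^(−5×0.161))
= 12.0 / (1 − 0.4471) = 12.0 / 0.5529 = 21.70 mg/L.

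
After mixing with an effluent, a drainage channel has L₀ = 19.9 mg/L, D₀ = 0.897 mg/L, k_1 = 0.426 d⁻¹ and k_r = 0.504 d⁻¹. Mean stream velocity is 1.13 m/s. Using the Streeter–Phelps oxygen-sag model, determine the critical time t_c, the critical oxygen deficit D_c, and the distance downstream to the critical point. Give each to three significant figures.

With k_r/k_1 = 1.183 and 1 − D₀(k_r−k_1)/(k_1 L₀) = 0.9917,
t_c = ln(1.183 × 0.9917) / (0.504 − 0.426) = ln(1.173) / 0.07800 = 0.1598/0.07800 = 2.049 d.
D_c = (k_1/k_r) L₀ e^(−k_1 t_c) = (0.426/0.504) × 19.9 × e^(−0.426×2.049) = 0.8452 × 19.9 × 0.4177 = 7.026 mg/L.
x_c = v t_c = 1.13 m/s × 2.049 d × 86400 s/d = 200100 m ≈ 200 km.

t_c ≈ 2.05 d; D_c ≈ 7.03 mg/L; x_c ≈ 200 km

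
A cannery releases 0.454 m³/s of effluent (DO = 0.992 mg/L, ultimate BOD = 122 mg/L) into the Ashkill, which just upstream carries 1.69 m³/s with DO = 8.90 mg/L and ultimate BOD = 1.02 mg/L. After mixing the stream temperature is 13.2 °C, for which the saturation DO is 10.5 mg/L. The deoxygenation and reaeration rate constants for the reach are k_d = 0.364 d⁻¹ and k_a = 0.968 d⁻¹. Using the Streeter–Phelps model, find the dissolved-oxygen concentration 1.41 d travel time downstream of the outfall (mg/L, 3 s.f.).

DO ≈ 4.16 mg/L

Mixed DO = (1.69×8.90 + 0.454×0.992)/(1.69+0.454) = 15.49/2.144 = 7.225 mg/L.
Mixed L₀ = (1.69×1.02 + 0.454×122)/(2.144) = 57.11/2.144 = 26.64 mg/L.
Initial deficit D₀ = C_s − DO₀ = 10.5 − 7.225 = 3.275 mg/L.
D(1.41) = [0.364×26.64/(0.968−0.364)](e^(−0.364×1.41) − e^(−0.968×1.41)) + 3.275 e^(−0.968×1.41)
= 16.05 × (0.5986 − 0.2554) + 3.275 × 0.2554 = 6.345 mg/L.
DO = 10.5 − 6.345 = 4.155 mg/L.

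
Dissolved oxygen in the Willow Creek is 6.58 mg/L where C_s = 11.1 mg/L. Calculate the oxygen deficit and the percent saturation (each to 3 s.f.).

D = C_s − C = 11.1 − 6.58 = 4.52 mg/L.
% saturation = 6.58/11.1 × 100 = 59.3 %.

D ≈ 4.52 mg/L; 59.3 % saturation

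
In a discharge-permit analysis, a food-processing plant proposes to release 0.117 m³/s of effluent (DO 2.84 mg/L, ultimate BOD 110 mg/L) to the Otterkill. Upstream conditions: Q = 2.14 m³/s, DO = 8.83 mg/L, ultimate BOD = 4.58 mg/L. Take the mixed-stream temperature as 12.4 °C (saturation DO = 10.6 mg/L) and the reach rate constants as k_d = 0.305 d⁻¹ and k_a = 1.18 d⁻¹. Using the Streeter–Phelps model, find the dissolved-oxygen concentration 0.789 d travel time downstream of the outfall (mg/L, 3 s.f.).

Mixed DO = (2.14×8.83 + 0.117×2.84)/(2.14+0.117) = 19.23/2.257 = 8.519 mg/L.
Mixed L₀ = (2.14×4.58 + 0.117×110)/(2.257) = 22.67/2.257 = 10.04 mg/L.
Initial deficit D₀ = C_s − DO₀ = 10.6 − 8.519 = 2.081 mg/L.
D(0.789) = [0.305×10.04/(1.18−0.305)](e^(−0.305×0.789) − e^(−1.18×0.789)) + 2.081 e^(−1.18×0.789)
= 3.501 × (0.7861 − 0.3942) + 2.081 × 0.3942 = 2.192 mg/L.
DO = 10.6 − 2.192 = 8.408 mg/L.

DO ≈ 8.41 mg/L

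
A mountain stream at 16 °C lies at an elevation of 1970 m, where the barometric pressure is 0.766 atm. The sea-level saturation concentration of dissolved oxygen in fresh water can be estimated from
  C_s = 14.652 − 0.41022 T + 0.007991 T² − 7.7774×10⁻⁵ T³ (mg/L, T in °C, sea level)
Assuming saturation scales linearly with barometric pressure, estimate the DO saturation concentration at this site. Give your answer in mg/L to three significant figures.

C_s ≈ 7.52 mg/L

At sea level: C_s = 14.652 − 0.41022×16 + 0.007991×16² − 7.7774×10⁻⁵×16³ = 9.816 mg/L.
Pressure correction: C_s' = 9.816 × 0.766 = 7.519 mg/L.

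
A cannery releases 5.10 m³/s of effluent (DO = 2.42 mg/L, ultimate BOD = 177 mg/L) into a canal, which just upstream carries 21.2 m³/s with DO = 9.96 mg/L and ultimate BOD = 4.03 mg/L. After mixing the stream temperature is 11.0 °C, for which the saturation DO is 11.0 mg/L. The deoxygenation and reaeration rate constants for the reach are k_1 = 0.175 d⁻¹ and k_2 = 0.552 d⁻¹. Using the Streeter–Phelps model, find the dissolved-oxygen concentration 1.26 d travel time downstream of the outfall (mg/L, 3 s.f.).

Mixed DO = (21.2×9.96 + 5.10×2.42)/(21.2+5.10) = 223.5/26.30 = 8.498 mg/L.
Mixed L₀ = (21.2×4.03 + 5.10×177)/(26.30) = 988.1/26.30 = 37.57 mg/L.
Initial deficit D₀ = C_s − DO₀ = 11.0 − 8.498 = 2.502 mg/L.
D(1.26) = [0.175×37.57/(0.552−0.175)](e^(−0.175×1.26) − e^(−0.552×1.26)) + 2.502 e^(−0.552×1.26)
= 17.44 × (0.8021 − 0.4988) + 2.502 × 0.4988 = 6.538 mg/L.
DO = 11.0 − 6.538 = 4.462 mg/L.

DO ≈ 4.46 mg/L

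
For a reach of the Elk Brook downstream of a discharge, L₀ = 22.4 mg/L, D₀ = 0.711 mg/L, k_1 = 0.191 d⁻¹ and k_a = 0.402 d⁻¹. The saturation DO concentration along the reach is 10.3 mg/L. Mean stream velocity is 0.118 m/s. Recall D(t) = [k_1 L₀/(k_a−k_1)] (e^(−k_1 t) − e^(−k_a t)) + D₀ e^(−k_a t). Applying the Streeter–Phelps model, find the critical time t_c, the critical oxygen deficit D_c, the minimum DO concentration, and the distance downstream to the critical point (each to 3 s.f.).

t_c ≈ 3.36 d; D_c ≈ 5.60 mg/L; min DO ≈ 4.70 mg/L; x_c ≈ 34.2 km

With k_a/k_1 = 2.105 and 1 − D₀(k_a−k_1)/(k_1 L₀) = 0.9649,
t_c = ln(2.105 × 0.9649) / (0.402 − 0.191) = ln(2.031) / 0.2110 = 0.7085/0.2110 = 3.358 d.
D_c = (k_1/k_a) L₀ e^(−k_1 t_c) = (0.191/0.402) × 22.4 × e^(−0.191×3.358) = 0.4751 × 22.4 × 0.5266 = 5.604 mg/L.
Minimum DO = C_s − D_c = 10.3 − 5.604 = 4.696 mg/L.
x_c = v t_c = 0.118 m/s × 3.358 d × 86400 s/d = 34230 m ≈ 34.2 km.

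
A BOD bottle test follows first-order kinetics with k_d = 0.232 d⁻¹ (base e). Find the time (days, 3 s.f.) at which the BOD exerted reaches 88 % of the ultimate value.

y/L₀ = 1 − e^(−k_d t) = 0.88 ⇒ e^(−k_d t) = 0.120
t = −ln(0.120) / 0.232 = 2.120 / 0.232 = 9.139 d.

t ≈ 9.14 d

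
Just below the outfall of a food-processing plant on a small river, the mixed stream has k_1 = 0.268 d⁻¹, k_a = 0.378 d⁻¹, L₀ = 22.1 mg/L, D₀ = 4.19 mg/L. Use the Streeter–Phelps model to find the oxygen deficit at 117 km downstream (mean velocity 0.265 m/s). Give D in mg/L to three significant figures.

D ≈ 6.49 mg/L

Travel time t = x/v = 117 km / (0.265 m/s) = 117000 m / 0.265 m/s = 441500 s = 5.110 d.
k_1 L₀/(k_a−k_1) = 0.268×22.1/(0.378−0.268) = 5.923/0.1100 = 53.84 mg/L.
e^(−k_1 t) = e^(−0.268×5.110) = 0.2542; e^(−k_a t) = e^(−0.378×5.110) = 0.1449.
D = 53.84 × (0.2542 − 0.1449) + 4.19 × 0.1449 = 5.886 + 0.6072 = 6.493 mg/L.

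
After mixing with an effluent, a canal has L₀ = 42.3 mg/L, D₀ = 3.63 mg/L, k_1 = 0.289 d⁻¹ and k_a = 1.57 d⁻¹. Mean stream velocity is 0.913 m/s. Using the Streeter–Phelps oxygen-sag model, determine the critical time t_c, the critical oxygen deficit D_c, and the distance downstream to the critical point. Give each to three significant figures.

With k_a/k_1 = 5.433 and 1 − D₀(k_a−k_1)/(k_1 L₀) = 0.6196,
t_c = ln(5.433 × 0.6196) / (1.57 − 0.289) = ln(3.366) / 1.281 = 1.214/1.281 = 0.9475 d.
D_c = (k_1/k_a) L₀ e^(−k_1 t_c) = (0.289/1.57) × 42.3 × e^(−0.289×0.9475) = 0.1841 × 42.3 × 0.7605 = 5.921 mg/L.
x_c = v t_c = 0.913 m/s × 0.9475 d × 86400 s/d = 74740 m ≈ 74.7 km.

t_c ≈ 0.948 d; D_c ≈ 5.92 mg/L; x_c ≈ 74.7 km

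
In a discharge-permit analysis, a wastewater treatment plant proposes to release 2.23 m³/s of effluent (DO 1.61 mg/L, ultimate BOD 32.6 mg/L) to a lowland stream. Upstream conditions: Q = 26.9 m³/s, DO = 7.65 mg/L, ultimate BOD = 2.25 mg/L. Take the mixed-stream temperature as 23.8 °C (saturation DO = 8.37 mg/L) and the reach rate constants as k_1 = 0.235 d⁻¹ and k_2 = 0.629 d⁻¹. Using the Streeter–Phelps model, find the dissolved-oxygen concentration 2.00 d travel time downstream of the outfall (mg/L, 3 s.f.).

Mixed DO = (26.9×7.65 + 2.23×1.61)/(26.9+2.23) = 209.4/29.13 = 7.188 mg/L.
Mixed L₀ = (26.9×2.25 + 2.23×32.6)/(29.13) = 133.2/29.13 = 4.573 mg/L.
Initial deficit D₀ = C_s − DO₀ = 8.37 − 7.188 = 1.182 mg/L.
D(2.00) = [0.235×4.573/(0.629−0.235)](e^(−0.235×2.00) − e^(−0.629×2.00)) + 1.182 e^(−0.629×2.00)
= 2.728 × (0.6250 − 0.2842) + 1.182 × 0.2842 = 1.266 mg/L.
DO = 8.37 − 1.266 = 7.104 mg/L.

DO ≈ 7.10 mg/L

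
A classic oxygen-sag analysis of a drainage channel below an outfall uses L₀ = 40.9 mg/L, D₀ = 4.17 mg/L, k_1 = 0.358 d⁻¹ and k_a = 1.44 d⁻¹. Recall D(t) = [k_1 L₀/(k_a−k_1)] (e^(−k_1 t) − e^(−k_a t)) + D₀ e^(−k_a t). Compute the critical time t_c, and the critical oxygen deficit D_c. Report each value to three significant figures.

t_c ≈ 0.946 d; D_c ≈ 7.25 mg/L

t_c = [1/(k_a−k_1)] ln[(k_a/k_1)(1 − D₀(k_a−k_1)/(k_1 L₀))]
= [1/(1.44−0.358)] ln[(1.44/0.358)(1 − 4.17×1.082/(0.358×40.9))]
= (1/1.082) ln[4.022 × 0.6919] = 0.9242 × ln(2.783) = 0.9242 × 1.023 = 0.9459 d.
L(t_c) = L₀ e^(−k_1 t_c) = 40.9 × 0.7127 = 29.15 mg/L, and at the critical point k_a D_c = k_1 L, so D_c = (0.358/1.44) × 29.15 = 7.247 mg/L.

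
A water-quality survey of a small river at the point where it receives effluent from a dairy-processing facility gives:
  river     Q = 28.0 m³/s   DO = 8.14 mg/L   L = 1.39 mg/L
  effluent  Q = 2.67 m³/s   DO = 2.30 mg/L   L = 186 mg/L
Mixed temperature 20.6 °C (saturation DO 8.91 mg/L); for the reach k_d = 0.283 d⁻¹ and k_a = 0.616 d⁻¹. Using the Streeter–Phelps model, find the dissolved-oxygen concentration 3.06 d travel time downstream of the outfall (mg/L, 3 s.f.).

Mixed DO = (28.0×8.14 + 2.67×2.30)/(28.0+2.67) = 234.1/30.67 = 7.632 mg/L.
Mixed L₀ = (28.0×1.39 + 2.67×186)/(30.67) = 535.5/30.67 = 17.46 mg/L.
Initial deficit D₀ = C_s − DO₀ = 8.91 − 7.632 = 1.278 mg/L.
D(3.06) = [0.283×17.46/(0.616−0.283)](e^(−0.283×3.06) − e^(−0.616×3.06)) + 1.278 e^(−0.616×3.06)
= 14.84 × (0.4206 − 0.1518) + 1.278 × 0.1518 = 4.183 mg/L.
DO = 8.91 − 4.183 = 4.727 mg/L.

DO ≈ 4.73 mg/L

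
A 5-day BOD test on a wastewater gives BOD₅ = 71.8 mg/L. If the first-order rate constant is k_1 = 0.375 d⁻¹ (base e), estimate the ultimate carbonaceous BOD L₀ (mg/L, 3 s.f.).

L₀ ≈ 84.8 mg/L

BOD₅ = L₀(1 − e^(−5k_1)) ⇒ L₀ = BOD₅ / (1 − e^(−5×0.375))
= 71.8 / (1 − 0.1534) = 71.8 / 0.8466 = 84.81 mg/L.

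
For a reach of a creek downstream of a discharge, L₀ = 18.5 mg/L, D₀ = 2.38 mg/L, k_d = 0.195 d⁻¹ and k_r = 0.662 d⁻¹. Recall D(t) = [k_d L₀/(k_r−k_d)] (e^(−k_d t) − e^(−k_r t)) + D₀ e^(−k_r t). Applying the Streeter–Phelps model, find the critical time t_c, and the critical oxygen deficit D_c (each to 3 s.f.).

t_c = [1/(k_r−k_d)] ln[(k_r/k_d)(1 − D₀(k_r−k_d)/(k_d L₀))]
= [1/(0.662−0.195)] ln[(0.662/0.195)(1 − 2.38×0.4670/(0.195×18.5))]
= (1/0.4670) ln[3.395 × 0.6919] = 2.141 × ln(2.349) = 2.141 × 0.8540 = 1.829 d.
D_c = (k_d/k_r) L₀ e^(−k_d t_c) = (0.195/0.662) × 18.5 × e^(−0.195×1.829) = 0.2946 × 18.5 × 0.7001 = 3.815 mg/L.

t_c ≈ 1.83 d; D_c ≈ 3.81 mg/L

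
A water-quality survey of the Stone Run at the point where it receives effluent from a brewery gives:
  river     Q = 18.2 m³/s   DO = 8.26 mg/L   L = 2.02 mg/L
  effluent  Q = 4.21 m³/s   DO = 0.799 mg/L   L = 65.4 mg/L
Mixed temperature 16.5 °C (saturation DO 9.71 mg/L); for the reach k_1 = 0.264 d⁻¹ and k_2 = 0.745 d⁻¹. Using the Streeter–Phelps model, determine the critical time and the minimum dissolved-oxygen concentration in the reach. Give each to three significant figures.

t_c ≈ 1.19 d; minimum DO ≈ 6.10 mg/L

Mixed DO = (18.2×8.26 + 4.21×0.799)/(18.2+4.21) = 153.7/22.41 = 6.858 mg/L.
Mixed L₀ = (18.2×2.02 + 4.21×65.4)/(22.41) = 312.1/22.41 = 13.93 mg/L.
Initial deficit D₀ = C_s − DO₀ = 9.71 − 6.858 = 2.852 mg/L.
t_c = (1/0.4810) ln[(0.745/0.264)(1 − 2.852×0.4810/(0.264×13.93))] = 2.079 × ln(1.769) = 1.186 d.
D_c = (0.264/0.745) × 13.93 × e^(−0.264×1.186) = 0.3544 × 13.93 × 0.7312 = 3.608 mg/L.
Minimum DO = 9.71 − 3.608 = 6.102 mg/L.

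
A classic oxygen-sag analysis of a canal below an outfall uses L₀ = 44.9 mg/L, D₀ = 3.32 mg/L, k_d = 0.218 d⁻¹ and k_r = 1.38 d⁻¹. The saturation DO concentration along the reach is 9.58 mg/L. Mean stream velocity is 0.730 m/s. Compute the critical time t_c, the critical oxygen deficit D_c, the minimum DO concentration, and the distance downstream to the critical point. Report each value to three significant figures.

t_c ≈ 1.16 d; D_c ≈ 5.51 mg/L; min DO ≈ 4.07 mg/L; x_c ≈ 73.0 km

At the critical point dD/dt = 0, so k_d L₀ e^(−k_d t) = k_r D. Substituting D(t) from the Streeter–Phelps equation and solving for t gives
t_c = ln[(k_r/k_d)(1 − D₀(k_r−k_d)/(k_d L₀))] / (k_r−k_d).
Here k_r−k_d = 1.162 d⁻¹ and 1 − D₀(k_r−k_d)/(k_d L₀) = 1 − 3.32×1.162/(0.218×44.9) = 0.6059, so
t_c = ln(6.330 × 0.6059) / 1.162 = 1.344 / 1.162 = 1.157 d.
D_c = (k_d/k_r) L₀ e^(−k_d t_c) = (0.218/1.38) × 44.9 × e^(−0.218×1.157) = 0.1580 × 44.9 × 0.7771 = 5.512 mg/L.
Minimum DO = C_s − D_c = 9.58 − 5.512 = 4.068 mg/L.
x_c = v t_c = 0.730 m/s × 1.157 d × 86400 s/d = 72960 m ≈ 73.0 km.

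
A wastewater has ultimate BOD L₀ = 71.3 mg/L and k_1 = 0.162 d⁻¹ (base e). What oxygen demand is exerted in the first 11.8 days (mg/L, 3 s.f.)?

y ≈ 60.8 mg/L

y_t = L₀(1 − e^(−k_1 t)) = 71.3 × (1 − e^(−0.162×11.8))
= 71.3 × (1 − 0.1478) = 71.3 × 0.8522 = 60.76 mg/L.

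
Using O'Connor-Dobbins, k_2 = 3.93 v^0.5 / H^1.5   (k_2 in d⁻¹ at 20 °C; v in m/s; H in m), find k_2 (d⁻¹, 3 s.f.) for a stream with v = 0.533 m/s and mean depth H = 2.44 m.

k_2 = 3.93 × 0.533^0.5 / 2.44^1.5 = 3.93 × 0.7301 / 3.811 = 0.7528 d⁻¹.

k_2 ≈ 0.753 d⁻¹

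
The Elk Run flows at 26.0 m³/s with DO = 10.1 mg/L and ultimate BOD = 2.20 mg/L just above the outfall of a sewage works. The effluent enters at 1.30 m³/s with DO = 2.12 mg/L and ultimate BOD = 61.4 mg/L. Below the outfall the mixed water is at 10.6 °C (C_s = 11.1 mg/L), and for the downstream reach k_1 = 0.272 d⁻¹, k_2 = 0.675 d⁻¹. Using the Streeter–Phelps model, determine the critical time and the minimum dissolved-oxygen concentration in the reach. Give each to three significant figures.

t_c ≈ 0.957 d; minimum DO ≈ 9.54 mg/L

Mixed DO = (26.0×10.1 + 1.30×2.12)/(26.0+1.30) = 265.4/27.30 = 9.720 mg/L.
Mixed L₀ = (26.0×2.20 + 1.30×61.4)/(27.30) = 137.0/27.30 = 5.019 mg/L.
Initial deficit D₀ = C_s − DO₀ = 11.1 − 9.720 = 1.380 mg/L.
t_c = (1/0.4030) ln[(0.675/0.272)(1 − 1.380×0.4030/(0.272×5.019))] = 2.481 × ln(1.471) = 0.9571 d.
D_c = (0.272/0.675) × 5.019 × e^(−0.272×0.9571) = 0.4030 × 5.019 × 0.7708 = 1.559 mg/L.
Minimum DO = 11.1 − 1.559 = 9.541 mg/L.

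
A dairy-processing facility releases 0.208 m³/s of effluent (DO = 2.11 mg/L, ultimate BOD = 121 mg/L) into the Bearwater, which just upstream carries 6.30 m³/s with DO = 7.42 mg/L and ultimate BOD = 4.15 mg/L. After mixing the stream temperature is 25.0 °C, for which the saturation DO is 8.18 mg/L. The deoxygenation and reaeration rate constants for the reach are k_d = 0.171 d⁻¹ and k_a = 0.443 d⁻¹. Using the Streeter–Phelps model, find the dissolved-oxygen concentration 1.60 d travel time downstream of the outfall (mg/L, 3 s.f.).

Mixed DO = (6.30×7.42 + 0.208×2.11)/(6.30+0.208) = 47.18/6.508 = 7.250 mg/L.
Mixed L₀ = (6.30×4.15 + 0.208×121)/(6.508) = 51.31/6.508 = 7.885 mg/L.
Initial deficit D₀ = C_s − DO₀ = 8.18 − 7.250 = 0.9297 mg/L.
D(1.60) = [0.171×7.885/(0.443−0.171)](e^(−0.171×1.60) − e^(−0.443×1.60)) + 0.9297 e^(−0.443×1.60)
= 4.957 × (0.7606 − 0.4922) + 0.9297 × 0.4922 = 1.788 mg/L.
DO = 8.18 − 1.788 = 6.392 mg/L.

DO ≈ 6.39 mg/L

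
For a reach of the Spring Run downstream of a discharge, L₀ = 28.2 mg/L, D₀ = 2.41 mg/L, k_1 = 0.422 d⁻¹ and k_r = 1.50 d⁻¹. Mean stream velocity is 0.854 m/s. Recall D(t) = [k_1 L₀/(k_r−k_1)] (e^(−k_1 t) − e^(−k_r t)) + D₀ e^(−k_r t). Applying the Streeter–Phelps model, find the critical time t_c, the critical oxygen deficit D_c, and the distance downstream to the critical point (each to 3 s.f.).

t_c ≈ 0.948 d; D_c ≈ 5.32 mg/L; x_c ≈ 69.9 km

With k_r/k_1 = 3.555 and 1 − D₀(k_r−k_1)/(k_1 L₀) = 0.7817,
t_c = ln(3.555 × 0.7817) / (1.50 − 0.422) = ln(2.779) / 1.078 = 1.022/1.078 = 0.9480 d.
L(t_c) = L₀ e^(−k_1 t_c) = 28.2 × 0.6703 = 18.90 mg/L, and at the critical point k_r D_c = k_1 L, so D_c = (0.422/1.50) × 18.90 = 5.318 mg/L.
x_c = v t_c = 0.854 m/s × 0.9480 d × 86400 s/d = 69950 m ≈ 69.9 km.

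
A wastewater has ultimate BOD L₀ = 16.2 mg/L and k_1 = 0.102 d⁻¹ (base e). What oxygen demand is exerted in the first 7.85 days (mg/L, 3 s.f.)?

y_t = L₀(1 − e^(−k_1 t)) = 16.2 × (1 − e^(−0.102×7.85))
= 16.2 × (1 − 0.4490) = 16.2 × 0.5510 = 8.926 mg/L.

y ≈ 8.93 mg/L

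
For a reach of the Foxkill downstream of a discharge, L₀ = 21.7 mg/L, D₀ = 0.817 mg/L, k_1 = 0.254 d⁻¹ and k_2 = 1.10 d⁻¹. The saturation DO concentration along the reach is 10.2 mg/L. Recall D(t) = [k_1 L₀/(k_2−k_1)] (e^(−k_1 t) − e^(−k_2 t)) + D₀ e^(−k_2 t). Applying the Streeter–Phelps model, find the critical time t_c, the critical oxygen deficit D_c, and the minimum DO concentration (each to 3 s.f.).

At the critical point dD/dt = 0, so k_1 L₀ e^(−k_1 t) = k_2 D. Substituting D(t) from the Streeter–Phelps equation and solving for t gives
t_c = ln[(k_2/k_1)(1 − D₀(k_2−k_1)/(k_1 L₀))] / (k_2−k_1).
Here k_2−k_1 = 0.8460 d⁻¹ and 1 − D₀(k_2−k_1)/(k_1 L₀) = 1 − 0.817×0.8460/(0.254×21.7) = 0.8746, so
t_c = ln(4.331 × 0.8746) / 0.8460 = 1.332 / 0.8460 = 1.574 d.
D_c = (k_1/k_2) L₀ e^(−k_1 t_c) = (0.254/1.10) × 21.7 × e^(−0.254×1.574) = 0.2309 × 21.7 × 0.6704 = 3.359 mg/L.
Minimum DO = C_s − D_c = 10.2 − 3.359 = 6.841 mg/L.

t_c ≈ 1.57 d; D_c ≈ 3.36 mg/L; min DO ≈ 6.84 mg/L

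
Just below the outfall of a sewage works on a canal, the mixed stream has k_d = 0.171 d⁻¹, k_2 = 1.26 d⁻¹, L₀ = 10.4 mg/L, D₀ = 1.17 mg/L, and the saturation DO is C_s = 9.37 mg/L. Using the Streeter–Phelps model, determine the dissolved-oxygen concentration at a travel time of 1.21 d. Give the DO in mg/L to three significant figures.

DO ≈ 8.14 mg/L

k_d L₀/(k_2−k_d) = 0.171×10.4/(1.26−0.171) = 1.778/1.089 = 1.633 mg/L.
e^(−k_d t) = e^(−0.171×1.210) = 0.8131; e^(−k_2 t) = e^(−1.26×1.210) = 0.2177.
D = 1.633 × (0.8131 − 0.2177) + 1.17 × 0.2177 = 0.9723 + 0.2547 = 1.227 mg/L.
DO = C_s − D = 9.37 − 1.227 = 8.143 mg/L.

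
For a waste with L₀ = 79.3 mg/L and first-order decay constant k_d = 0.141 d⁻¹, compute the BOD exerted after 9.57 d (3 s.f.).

y ≈ 58.7 mg/L

y_t = L₀(1 − e^(−k_d t)) = 79.3 × (1 − e^(−0.141×9.57))
= 79.3 × (1 − 0.2594) = 79.3 × 0.7406 = 58.73 mg/L.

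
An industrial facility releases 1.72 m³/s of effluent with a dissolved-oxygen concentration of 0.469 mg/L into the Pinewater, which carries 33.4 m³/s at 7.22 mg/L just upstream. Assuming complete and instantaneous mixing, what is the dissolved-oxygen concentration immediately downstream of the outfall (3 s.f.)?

Flow-weighted mixing: C = (Q_r C_r + Q_w C_w)/(Q_r + Q_w)
= (33.4×7.22 + 1.72×0.469)/(33.4 + 1.72) = 242.0/35.12 = 6.889 mg/L.

6.89 mg/L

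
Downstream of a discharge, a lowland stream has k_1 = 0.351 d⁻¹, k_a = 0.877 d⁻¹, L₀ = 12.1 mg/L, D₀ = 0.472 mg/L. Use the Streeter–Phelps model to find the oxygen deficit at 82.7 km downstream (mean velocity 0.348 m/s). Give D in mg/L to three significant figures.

Travel time t = x/v = 82.7 km / (0.348 m/s) = 82700 m / 0.348 m/s = 237600 s = 2.751 d.
k_1 L₀/(k_a−k_1) = 0.351×12.1/(0.877−0.351) = 4.247/0.5260 = 8.074 mg/L.
e^(−k_1 t) = e^(−0.351×2.751) = 0.3808; e^(−k_a t) = e^(−0.877×2.751) = 0.08962.
D = 8.074 × (0.3808 − 0.08962) + 0.472 × 0.08962 = 2.351 + 0.04230 = 2.394 mg/L.

D ≈ 2.39 mg/L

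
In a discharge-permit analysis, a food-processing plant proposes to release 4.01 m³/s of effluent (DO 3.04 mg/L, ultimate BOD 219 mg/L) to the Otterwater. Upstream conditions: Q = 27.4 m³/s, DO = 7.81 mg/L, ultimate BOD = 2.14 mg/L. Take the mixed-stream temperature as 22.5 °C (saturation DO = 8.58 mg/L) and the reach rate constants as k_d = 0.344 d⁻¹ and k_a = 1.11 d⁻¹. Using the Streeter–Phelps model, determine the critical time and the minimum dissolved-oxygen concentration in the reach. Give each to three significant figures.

t_c ≈ 1.39 d; minimum DO ≈ 2.84 mg/L

Mixed DO = (27.4×7.81 + 4.01×3.04)/(27.4+4.01) = 226.2/31.41 = 7.201 mg/L.
Mixed L₀ = (27.4×2.14 + 4.01×219)/(31.41) = 936.8/31.41 = 29.83 mg/L.
Initial deficit D₀ = C_s − DO₀ = 8.58 − 7.201 = 1.379 mg/L.
t_c = (1/0.7660) ln[(1.11/0.344)(1 − 1.379×0.7660/(0.344×29.83))] = 1.305 × ln(2.895) = 1.388 d.
D_c = (0.344/1.11) × 29.83 × e^(−0.344×1.388) = 0.3099 × 29.83 × 0.6205 = 5.735 mg/L.
Minimum DO = 8.58 − 5.735 = 2.845 mg/L.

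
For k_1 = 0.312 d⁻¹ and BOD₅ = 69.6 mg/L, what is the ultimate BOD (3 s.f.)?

BOD₅ = L₀(1 − e^(−5k_1)) ⇒ L₀ = BOD₅ / (1 − e^(−5×0.312))
= 69.6 / (1 − 0.2101) = 69.6 / 0.7899 = 88.12 mg/L.

L₀ ≈ 88.1 mg/L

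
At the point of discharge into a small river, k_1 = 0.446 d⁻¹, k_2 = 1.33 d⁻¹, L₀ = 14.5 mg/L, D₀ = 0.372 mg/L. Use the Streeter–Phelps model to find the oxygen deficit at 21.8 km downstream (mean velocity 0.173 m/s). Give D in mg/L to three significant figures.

D ≈ 2.82 mg/L

Travel time t = x/v = 21.8 km / (0.173 m/s) = 21800 m / 0.173 m/s = 126000 s = 1.458 d.
k_1 L₀/(k_2−k_1) = 0.446×14.5/(1.33−0.446) = 6.467/0.8840 = 7.316 mg/L.
e^(−k_1 t) = e^(−0.446×1.458) = 0.5218; e^(−k_2 t) = e^(−1.33×1.458) = 0.1437.
D = 7.316 × (0.5218 − 0.1437) + 0.372 × 0.1437 = 2.766 + 0.05347 = 2.819 mg/L.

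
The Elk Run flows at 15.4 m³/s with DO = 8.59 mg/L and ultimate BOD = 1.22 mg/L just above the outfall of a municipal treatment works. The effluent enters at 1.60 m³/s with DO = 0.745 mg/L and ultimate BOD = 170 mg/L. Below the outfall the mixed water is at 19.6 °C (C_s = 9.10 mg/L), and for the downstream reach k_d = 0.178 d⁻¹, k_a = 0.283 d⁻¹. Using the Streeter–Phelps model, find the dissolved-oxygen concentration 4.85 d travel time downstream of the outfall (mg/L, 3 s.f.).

DO ≈ 3.90 mg/L

Mixed DO = (15.4×8.59 + 1.60×0.745)/(15.4+1.60) = 133.5/17.00 = 7.852 mg/L.
Mixed L₀ = (15.4×1.22 + 1.60×170)/(17.00) = 290.8/17.00 = 17.11 mg/L.
Initial deficit D₀ = C_s − DO₀ = 9.10 − 7.852 = 1.248 mg/L.
D(4.85) = [0.178×17.11/(0.283−0.178)](e^(−0.178×4.85) − e^(−0.283×4.85)) + 1.248 e^(−0.283×4.85)
= 29.00 × (0.4218 − 0.2535) + 1.248 × 0.2535 = 5.197 mg/L.
DO = 9.10 − 5.197 = 3.903 mg/L.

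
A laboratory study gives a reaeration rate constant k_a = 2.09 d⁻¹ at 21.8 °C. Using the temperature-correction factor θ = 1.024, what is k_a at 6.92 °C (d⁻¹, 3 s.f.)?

k_a ≈ 1.47 d⁻¹

k_a(T₂) = k_a(T₁) · θ^(T₂−T₁) = 2.09 × 1.024^(6.92−21.8)
= 2.09 × 1.024^-14.9 = 2.09 × 0.7026 = 1.469 d⁻¹.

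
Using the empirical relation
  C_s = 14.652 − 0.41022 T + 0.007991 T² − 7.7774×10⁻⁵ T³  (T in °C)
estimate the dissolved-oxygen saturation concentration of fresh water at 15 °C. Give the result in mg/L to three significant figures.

C_s = 14.652 − 0.41022×15 + 0.007991×15² − 7.7774×10⁻⁵×15³ = 10.03 mg/L.

C_s ≈ 10.0 mg/L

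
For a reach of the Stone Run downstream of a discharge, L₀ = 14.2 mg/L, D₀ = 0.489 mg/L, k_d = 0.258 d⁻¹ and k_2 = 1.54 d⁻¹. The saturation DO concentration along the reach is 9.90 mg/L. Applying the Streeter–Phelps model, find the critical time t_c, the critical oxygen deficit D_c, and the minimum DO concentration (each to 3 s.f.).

At the critical point dD/dt = 0, so k_d L₀ e^(−k_d t) = k_2 D. Substituting D(t) from the Streeter–Phelps equation and solving for t gives
t_c = ln[(k_2/k_d)(1 − D₀(k_2−k_d)/(k_d L₀))] / (k_2−k_d).
Here k_2−k_d = 1.282 d⁻¹ and 1 − D₀(k_2−k_d)/(k_d L₀) = 1 − 0.489×1.282/(0.258×14.2) = 0.8289, so
t_c = ln(5.969 × 0.8289) / 1.282 = 1.599 / 1.282 = 1.247 d.
D_c = (k_d/k_2) L₀ e^(−k_d t_c) = (0.258/1.54) × 14.2 × e^(−0.258×1.247) = 0.1675 × 14.2 × 0.7249 = 1.724 mg/L.
Minimum DO = C_s − D_c = 9.90 − 1.724 = 8.176 mg/L.

t_c ≈ 1.25 d; D_c ≈ 1.72 mg/L; min DO ≈ 8.18 mg/L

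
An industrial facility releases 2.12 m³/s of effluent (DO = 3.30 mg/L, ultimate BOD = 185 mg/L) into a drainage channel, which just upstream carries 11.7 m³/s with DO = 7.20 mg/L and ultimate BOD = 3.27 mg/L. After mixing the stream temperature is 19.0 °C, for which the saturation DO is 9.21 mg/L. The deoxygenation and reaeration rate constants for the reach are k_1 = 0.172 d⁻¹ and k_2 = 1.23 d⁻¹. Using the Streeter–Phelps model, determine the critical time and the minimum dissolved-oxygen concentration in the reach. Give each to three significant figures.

t_c ≈ 1.18 d; minimum DO ≈ 5.65 mg/L

Mixed DO = (11.7×7.20 + 2.12×3.30)/(11.7+2.12) = 91.24/13.82 = 6.602 mg/L.
Mixed L₀ = (11.7×3.27 + 2.12×185)/(13.82) = 430.5/13.82 = 31.15 mg/L.
Initial deficit D₀ = C_s − DO₀ = 9.21 − 6.602 = 2.608 mg/L.
t_c = (1/1.058) ln[(1.23/0.172)(1 − 2.608×1.058/(0.172×31.15))] = 0.9452 × ln(3.468) = 1.175 d.
D_c = (0.172/1.23) × 31.15 × e^(−0.172×1.175) = 0.1398 × 31.15 × 0.8170 = 3.558 mg/L.
Minimum DO = 9.21 − 3.558 = 5.652 mg/L.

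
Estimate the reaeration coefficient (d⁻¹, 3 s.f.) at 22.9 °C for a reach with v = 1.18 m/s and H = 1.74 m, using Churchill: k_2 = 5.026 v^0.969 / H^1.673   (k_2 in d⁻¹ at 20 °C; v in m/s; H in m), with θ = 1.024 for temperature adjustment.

k_2 ≈ 2.50 d⁻¹

k_2(20) = 5.026 × 1.18^0.969 / 1.74^1.673 = 5.026 × 1.174 / 2.526 = 2.336 d⁻¹.
k_2(22.9) = 2.336 × 1.024^(22.9−20) = 2.336 × 1.071 = 2.502 d⁻¹.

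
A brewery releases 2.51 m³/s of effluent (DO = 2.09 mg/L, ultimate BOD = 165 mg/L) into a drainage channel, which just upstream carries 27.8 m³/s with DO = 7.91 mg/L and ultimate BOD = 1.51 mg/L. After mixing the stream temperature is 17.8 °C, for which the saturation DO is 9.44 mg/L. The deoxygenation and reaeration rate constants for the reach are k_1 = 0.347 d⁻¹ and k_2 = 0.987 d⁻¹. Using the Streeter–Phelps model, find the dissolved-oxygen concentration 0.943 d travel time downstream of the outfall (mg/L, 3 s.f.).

DO ≈ 5.98 mg/L

Mixed DO = (27.8×7.91 + 2.51×2.09)/(27.8+2.51) = 225.1/30.31 = 7.428 mg/L.
Mixed L₀ = (27.8×1.51 + 2.51×165)/(30.31) = 456.1/30.31 = 15.05 mg/L.
Initial deficit D₀ = C_s − DO₀ = 9.44 − 7.428 = 2.012 mg/L.
D(0.943) = [0.347×15.05/(0.987−0.347)](e^(−0.347×0.943) − e^(−0.987×0.943)) + 2.012 e^(−0.987×0.943)
= 8.159 × (0.7209 − 0.3943) + 2.012 × 0.3943 = 3.459 mg/L.
DO = 9.44 − 3.459 = 5.981 mg/L.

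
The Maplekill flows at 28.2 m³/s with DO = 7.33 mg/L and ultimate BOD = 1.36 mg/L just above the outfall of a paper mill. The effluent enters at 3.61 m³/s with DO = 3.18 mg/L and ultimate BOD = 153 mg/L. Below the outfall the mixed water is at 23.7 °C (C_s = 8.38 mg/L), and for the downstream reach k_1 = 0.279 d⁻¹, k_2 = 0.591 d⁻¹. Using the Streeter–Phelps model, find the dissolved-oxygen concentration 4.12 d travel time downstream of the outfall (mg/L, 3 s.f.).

DO ≈ 4.44 mg/L

Mixed DO = (28.2×7.33 + 3.61×3.18)/(28.2+3.61) = 218.2/31.81 = 6.859 mg/L.
Mixed L₀ = (28.2×1.36 + 3.61×153)/(31.81) = 590.7/31.81 = 18.57 mg/L.
Initial deficit D₀ = C_s − DO₀ = 8.38 − 6.859 = 1.521 mg/L.
D(4.12) = [0.279×18.57/(0.591−0.279)](e^(−0.279×4.12) − e^(−0.591×4.12)) + 1.521 e^(−0.591×4.12)
= 16.61 × (0.3168 − 0.08760) + 1.521 × 0.08760 = 3.939 mg/L.
DO = 8.38 − 3.939 = 4.441 mg/L.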